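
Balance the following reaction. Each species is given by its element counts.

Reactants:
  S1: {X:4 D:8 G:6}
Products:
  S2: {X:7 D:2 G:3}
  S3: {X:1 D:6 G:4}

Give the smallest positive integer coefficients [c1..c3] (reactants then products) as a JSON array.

Coefficients: [5, 2, 6]

X: 5·4 = 20 | 2·7+6·1 = 20
D: 5·8 = 40 | 2·2+6·6 = 40
G: 5·6 = 30 | 2·3+6·4 = 30
gcd(5,2,6) = 1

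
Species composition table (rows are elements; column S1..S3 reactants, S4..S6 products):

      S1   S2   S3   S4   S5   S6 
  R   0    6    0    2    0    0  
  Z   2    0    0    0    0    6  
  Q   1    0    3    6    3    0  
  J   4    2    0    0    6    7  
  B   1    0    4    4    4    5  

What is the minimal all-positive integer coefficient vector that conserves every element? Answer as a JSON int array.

R: 6·0+1·6+6·0 = 6 | 3·2+2·0+2·0 = 6
Z: 6·2+1·0+6·0 = 12 | 3·0+2·0+2·6 = 12
Q: 6·1+1·0+6·3 = 24 | 3·6+2·3+2·0 = 24
J: 6·4+1·2+6·0 = 26 | 3·0+2·6+2·7 = 26
B: 6·1+1·0+6·4 = 30 | 3·4+2·4+2·5 = 30
gcd(6,1,6,3,2,2) = 1

Coefficients: [6, 1, 6, 3, 2, 2]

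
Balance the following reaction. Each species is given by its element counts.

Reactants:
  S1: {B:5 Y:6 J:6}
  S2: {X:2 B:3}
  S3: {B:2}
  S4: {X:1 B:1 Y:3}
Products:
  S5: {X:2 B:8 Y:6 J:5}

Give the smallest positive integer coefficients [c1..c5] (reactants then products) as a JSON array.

Coefficients: [5, 5, 3, 2, 6]

X: 5·0+5·2+3·0+2·1 = 12 | 6·2 = 12
B: 5·5+5·3+3·2+2·1 = 48 | 6·8 = 48
Y: 5·6+5·0+3·0+2·3 = 36 | 6·6 = 36
J: 5·6+5·0+3·0+2·0 = 30 | 6·5 = 30
gcd(5,5,3,2,6) = 1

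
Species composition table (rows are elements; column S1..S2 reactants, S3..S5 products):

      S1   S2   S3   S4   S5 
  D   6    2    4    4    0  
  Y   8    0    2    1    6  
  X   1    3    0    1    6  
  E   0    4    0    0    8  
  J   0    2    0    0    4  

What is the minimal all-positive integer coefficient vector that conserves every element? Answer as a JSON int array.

Coefficients: [4, 6, 5, 4, 3]

D: 4·6+6·2 = 36 | 5·4+4·4+3·0 = 36
Y: 4·8+6·0 = 32 | 5·2+4·1+3·6 = 32
X: 4·1+6·3 = 22 | 5·0+4·1+3·6 = 22
E: 4·0+6·4 = 24 | 5·0+4·0+3·8 = 24
J: 4·0+6·2 = 12 | 5·0+4·0+3·4 = 12
gcd(4,6,5,4,3) = 1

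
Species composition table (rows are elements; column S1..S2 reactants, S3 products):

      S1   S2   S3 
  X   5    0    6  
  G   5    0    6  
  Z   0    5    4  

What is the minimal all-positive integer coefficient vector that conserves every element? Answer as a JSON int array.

Coefficients: [6, 4, 5]

X: 6·5+4·0 = 30 | 5·6 = 30
G: 6·5+4·0 = 30 | 5·6 = 30
Z: 6·0+4·5 = 20 | 5·4 = 20
gcd(6,4,5) = 1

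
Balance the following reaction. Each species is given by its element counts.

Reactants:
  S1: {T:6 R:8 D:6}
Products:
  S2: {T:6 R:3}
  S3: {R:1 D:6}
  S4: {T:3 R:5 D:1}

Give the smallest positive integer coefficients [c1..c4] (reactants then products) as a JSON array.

T: 5·6 = 30 | 2·6+4·0+6·3 = 30
R: 5·8 = 40 | 2·3+4·1+6·5 = 40
D: 5·6 = 30 | 2·0+4·6+6·1 = 30
gcd(5,2,4,6) = 1

Coefficients: [5, 2, 4, 6]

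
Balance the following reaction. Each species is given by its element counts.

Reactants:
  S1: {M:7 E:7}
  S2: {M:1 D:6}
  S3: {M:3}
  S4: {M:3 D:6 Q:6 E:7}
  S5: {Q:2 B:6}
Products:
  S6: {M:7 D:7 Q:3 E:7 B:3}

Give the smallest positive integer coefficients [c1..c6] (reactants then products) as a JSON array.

M: 4·7+5·1+1·3+2·3+3·0 = 42 | 6·7 = 42
D: 4·0+5·6+1·0+2·6+3·0 = 42 | 6·7 = 42
Q: 4·0+5·0+1·0+2·6+3·2 = 18 | 6·3 = 18
E: 4·7+5·0+1·0+2·7+3·0 = 42 | 6·7 = 42
B: 4·0+5·0+1·0+2·0+3·6 = 18 | 6·3 = 18
gcd(4,5,1,2,3,6) = 1

Coefficients: [4, 5, 1, 2, 3, 6]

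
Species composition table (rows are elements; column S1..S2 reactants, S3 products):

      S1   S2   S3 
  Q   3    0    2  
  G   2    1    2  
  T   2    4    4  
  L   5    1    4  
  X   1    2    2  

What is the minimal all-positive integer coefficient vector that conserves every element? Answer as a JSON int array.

Coefficients: [2, 2, 3]

Q: 2·3+2·0 = 6 | 3·2 = 6
G: 2·2+2·1 = 6 | 3·2 = 6
T: 2·2+2·4 = 12 | 3·4 = 12
L: 2·5+2·1 = 12 | 3·4 = 12
X: 2·1+2·2 = 6 | 3·2 = 6
gcd(2,2,3) = 1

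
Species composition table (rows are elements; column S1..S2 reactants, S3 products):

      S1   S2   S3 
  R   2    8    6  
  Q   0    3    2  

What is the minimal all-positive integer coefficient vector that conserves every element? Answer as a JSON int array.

R: 1·2+2·8 = 18 | 3·6 = 18
Q: 1·0+2·3 = 6 | 3·2 = 6
gcd(1,2,3) = 1

Coefficients: [1, 2, 3]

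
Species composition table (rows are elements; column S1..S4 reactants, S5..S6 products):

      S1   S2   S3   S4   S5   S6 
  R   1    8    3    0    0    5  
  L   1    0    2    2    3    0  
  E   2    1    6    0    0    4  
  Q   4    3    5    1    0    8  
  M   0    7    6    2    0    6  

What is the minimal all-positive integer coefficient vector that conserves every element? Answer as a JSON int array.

R: 6·1+2·8+1·3+5·0 = 25 | 6·0+5·5 = 25
L: 6·1+2·0+1·2+5·2 = 18 | 6·3+5·0 = 18
E: 6·2+2·1+1·6+5·0 = 20 | 6·0+5·4 = 20
Q: 6·4+2·3+1·5+5·1 = 40 | 6·0+5·8 = 40
M: 6·0+2·7+1·6+5·2 = 30 | 6·0+5·6 = 30
gcd(6,2,1,5,6,5) = 1

Coefficients: [6, 2, 1, 5, 6, 5]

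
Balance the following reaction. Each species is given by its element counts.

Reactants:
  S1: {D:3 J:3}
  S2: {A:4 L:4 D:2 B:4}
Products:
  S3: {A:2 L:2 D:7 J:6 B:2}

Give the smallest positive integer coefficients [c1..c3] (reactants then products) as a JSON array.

A: 4·0+1·4 = 4 | 2·2 = 4
L: 4·0+1·4 = 4 | 2·2 = 4
D: 4·3+1·2 = 14 | 2·7 = 14
J: 4·3+1·0 = 12 | 2·6 = 12
B: 4·0+1·4 = 4 | 2·2 = 4
gcd(4,1,2) = 1

Coefficients: [4, 1, 2]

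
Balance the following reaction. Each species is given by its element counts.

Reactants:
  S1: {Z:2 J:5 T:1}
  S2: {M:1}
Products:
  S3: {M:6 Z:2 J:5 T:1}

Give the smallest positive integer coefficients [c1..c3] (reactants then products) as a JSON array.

M: 1·0+6·1 = 6 | 1·6 = 6
Z: 1·2+6·0 = 2 | 1·2 = 2
J: 1·5+6·0 = 5 | 1·5 = 5
T: 1·1+6·0 = 1 | 1·1 = 1
gcd(1,6,1) = 1

Coefficients: [1, 6, 1]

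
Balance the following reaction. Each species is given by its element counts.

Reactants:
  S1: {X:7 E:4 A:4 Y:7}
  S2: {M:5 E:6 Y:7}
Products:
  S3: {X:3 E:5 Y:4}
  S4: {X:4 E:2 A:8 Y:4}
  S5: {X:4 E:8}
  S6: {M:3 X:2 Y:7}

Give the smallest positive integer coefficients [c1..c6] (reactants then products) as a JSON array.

M: 6·0+3·5 = 15 | 4·0+3·0+2·0+5·3 = 15
X: 6·7+3·0 = 42 | 4·3+3·4+2·4+5·2 = 42
E: 6·4+3·6 = 42 | 4·5+3·2+2·8+5·0 = 42
A: 6·4+3·0 = 24 | 4·0+3·8+2·0+5·0 = 24
Y: 6·7+3·7 = 63 | 4·4+3·4+2·0+5·7 = 63
gcd(6,3,4,3,2,5) = 1

Coefficients: [6, 3, 4, 3, 2, 5]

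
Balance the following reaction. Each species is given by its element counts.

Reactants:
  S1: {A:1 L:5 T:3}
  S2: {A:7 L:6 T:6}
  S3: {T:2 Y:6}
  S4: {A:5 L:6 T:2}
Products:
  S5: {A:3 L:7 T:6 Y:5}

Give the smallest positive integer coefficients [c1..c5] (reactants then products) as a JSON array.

A: 6·1+1·7+5·0+1·5 = 18 | 6·3 = 18
L: 6·5+1·6+5·0+1·6 = 42 | 6·7 = 42
T: 6·3+1·6+5·2+1·2 = 36 | 6·6 = 36
Y: 6·0+1·0+5·6+1·0 = 30 | 6·5 = 30
gcd(6,1,5,1,6) = 1

Coefficients: [6, 1, 5, 1, 6]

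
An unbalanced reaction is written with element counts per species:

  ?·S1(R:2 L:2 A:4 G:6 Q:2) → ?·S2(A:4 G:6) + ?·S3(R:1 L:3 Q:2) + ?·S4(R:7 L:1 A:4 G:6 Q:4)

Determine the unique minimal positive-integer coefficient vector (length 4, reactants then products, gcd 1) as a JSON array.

Coefficients: [5, 4, 3, 1]

R: 5·2 = 10 | 4·0+3·1+1·7 = 10
L: 5·2 = 10 | 4·0+3·3+1·1 = 10
A: 5·4 = 20 | 4·4+3·0+1·4 = 20
G: 5·6 = 30 | 4·6+3·0+1·6 = 30
Q: 5·2 = 10 | 4·0+3·2+1·4 = 10
gcd(5,4,3,1) = 1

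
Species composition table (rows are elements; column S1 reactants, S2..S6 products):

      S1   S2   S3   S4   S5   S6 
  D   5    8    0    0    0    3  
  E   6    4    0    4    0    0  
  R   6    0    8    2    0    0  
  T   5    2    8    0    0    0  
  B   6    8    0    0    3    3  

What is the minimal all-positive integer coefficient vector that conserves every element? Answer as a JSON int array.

Coefficients: [6, 3, 3, 6, 2, 2]

D: 6·5 = 30 | 3·8+3·0+6·0+2·0+2·3 = 30
E: 6·6 = 36 | 3·4+3·0+6·4+2·0+2·0 = 36
R: 6·6 = 36 | 3·0+3·8+6·2+2·0+2·0 = 36
T: 6·5 = 30 | 3·2+3·8+6·0+2·0+2·0 = 30
B: 6·6 = 36 | 3·8+3·0+6·0+2·3+2·3 = 36
gcd(6,3,3,6,2,2) = 1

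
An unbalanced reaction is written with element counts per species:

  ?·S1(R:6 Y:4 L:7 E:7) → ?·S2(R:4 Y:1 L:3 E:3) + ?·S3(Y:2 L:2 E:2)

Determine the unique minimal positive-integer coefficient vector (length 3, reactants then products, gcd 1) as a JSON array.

R: 4·6 = 24 | 6·4+5·0 = 24
Y: 4·4 = 16 | 6·1+5·2 = 16
L: 4·7 = 28 | 6·3+5·2 = 28
E: 4·7 = 28 | 6·3+5·2 = 28
gcd(4,6,5) = 1

Coefficients: [4, 6, 5]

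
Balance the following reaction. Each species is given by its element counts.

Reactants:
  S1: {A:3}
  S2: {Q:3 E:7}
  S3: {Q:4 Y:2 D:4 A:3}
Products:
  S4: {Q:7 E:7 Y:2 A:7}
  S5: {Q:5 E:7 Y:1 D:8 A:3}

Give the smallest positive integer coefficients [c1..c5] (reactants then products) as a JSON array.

Coefficients: [5, 5, 4, 3, 2]

Q: 5·0+5·3+4·4 = 31 | 3·7+2·5 = 31
E: 5·0+5·7+4·0 = 35 | 3·7+2·7 = 35
Y: 5·0+5·0+4·2 = 8 | 3·2+2·1 = 8
D: 5·0+5·0+4·4 = 16 | 3·0+2·8 = 16
A: 5·3+5·0+4·3 = 27 | 3·7+2·3 = 27
gcd(5,5,4,3,2) = 1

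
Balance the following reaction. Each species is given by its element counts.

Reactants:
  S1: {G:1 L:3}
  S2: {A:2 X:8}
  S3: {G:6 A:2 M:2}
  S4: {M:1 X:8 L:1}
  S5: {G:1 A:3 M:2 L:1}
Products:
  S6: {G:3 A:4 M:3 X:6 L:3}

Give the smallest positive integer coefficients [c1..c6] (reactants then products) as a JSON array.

Coefficients: [2, 1, 1, 2, 4, 4]

G: 2·1+1·0+1·6+2·0+4·1 = 12 | 4·3 = 12
A: 2·0+1·2+1·2+2·0+4·3 = 16 | 4·4 = 16
M: 2·0+1·0+1·2+2·1+4·2 = 12 | 4·3 = 12
X: 2·0+1·8+1·0+2·8+4·0 = 24 | 4·6 = 24
L: 2·3+1·0+1·0+2·1+4·1 = 12 | 4·3 = 12
gcd(2,1,1,2,4,4) = 1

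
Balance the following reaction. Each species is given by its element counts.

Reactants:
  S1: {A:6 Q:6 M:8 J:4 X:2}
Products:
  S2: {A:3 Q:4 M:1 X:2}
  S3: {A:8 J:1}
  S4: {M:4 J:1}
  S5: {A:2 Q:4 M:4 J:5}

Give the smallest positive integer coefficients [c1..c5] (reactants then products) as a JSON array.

A: 4·6 = 24 | 4·3+1·8+5·0+2·2 = 24
Q: 4·6 = 24 | 4·4+1·0+5·0+2·4 = 24
M: 4·8 = 32 | 4·1+1·0+5·4+2·4 = 32
J: 4·4 = 16 | 4·0+1·1+5·1+2·5 = 16
X: 4·2 = 8 | 4·2+1·0+5·0+2·0 = 8
gcd(4,4,1,5,2) = 1

Coefficients: [4, 4, 1, 5, 2]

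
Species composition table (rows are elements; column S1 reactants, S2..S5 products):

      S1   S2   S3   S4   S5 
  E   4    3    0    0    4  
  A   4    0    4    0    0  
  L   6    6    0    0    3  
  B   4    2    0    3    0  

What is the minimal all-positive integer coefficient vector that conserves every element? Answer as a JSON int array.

E: 5·4 = 20 | 4·3+5·0+4·0+2·4 = 20
A: 5·4 = 20 | 4·0+5·4+4·0+2·0 = 20
L: 5·6 = 30 | 4·6+5·0+4·0+2·3 = 30
B: 5·4 = 20 | 4·2+5·0+4·3+2·0 = 20
gcd(5,4,5,4,2) = 1

Coefficients: [5, 4, 5, 4, 2]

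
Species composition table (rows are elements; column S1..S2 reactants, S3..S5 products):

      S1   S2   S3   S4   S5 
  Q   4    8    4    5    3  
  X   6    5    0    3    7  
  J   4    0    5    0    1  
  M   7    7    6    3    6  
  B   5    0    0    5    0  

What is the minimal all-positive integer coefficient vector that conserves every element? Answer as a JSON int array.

Coefficients: [5, 4, 3, 5, 5]

Q: 5·4+4·8 = 52 | 3·4+5·5+5·3 = 52
X: 5·6+4·5 = 50 | 3·0+5·3+5·7 = 50
J: 5·4+4·0 = 20 | 3·5+5·0+5·1 = 20
M: 5·7+4·7 = 63 | 3·6+5·3+5·6 = 63
B: 5·5+4·0 = 25 | 3·0+5·5+5·0 = 25
gcd(5,4,3,5,5) = 1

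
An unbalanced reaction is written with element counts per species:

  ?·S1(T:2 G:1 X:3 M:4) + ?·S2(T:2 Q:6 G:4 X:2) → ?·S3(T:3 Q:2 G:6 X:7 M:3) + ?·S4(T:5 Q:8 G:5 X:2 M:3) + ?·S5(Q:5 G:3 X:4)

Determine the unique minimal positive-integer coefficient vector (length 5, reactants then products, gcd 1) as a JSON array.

Coefficients: [3, 6, 1, 3, 2]

T: 3·2+6·2 = 18 | 1·3+3·5+2·0 = 18
Q: 3·0+6·6 = 36 | 1·2+3·8+2·5 = 36
G: 3·1+6·4 = 27 | 1·6+3·5+2·3 = 27
X: 3·3+6·2 = 21 | 1·7+3·2+2·4 = 21
M: 3·4+6·0 = 12 | 1·3+3·3+2·0 = 12
gcd(3,6,1,3,2) = 1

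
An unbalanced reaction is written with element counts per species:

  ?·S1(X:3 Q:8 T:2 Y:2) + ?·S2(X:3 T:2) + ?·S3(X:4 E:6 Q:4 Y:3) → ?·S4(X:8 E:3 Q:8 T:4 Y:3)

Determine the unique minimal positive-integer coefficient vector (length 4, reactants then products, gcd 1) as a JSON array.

Coefficients: [3, 5, 2, 4]

X: 3·3+5·3+2·4 = 32 | 4·8 = 32
E: 3·0+5·0+2·6 = 12 | 4·3 = 12
Q: 3·8+5·0+2·4 = 32 | 4·8 = 32
T: 3·2+5·2+2·0 = 16 | 4·4 = 16
Y: 3·2+5·0+2·3 = 12 | 4·3 = 12
gcd(3,5,2,4) = 1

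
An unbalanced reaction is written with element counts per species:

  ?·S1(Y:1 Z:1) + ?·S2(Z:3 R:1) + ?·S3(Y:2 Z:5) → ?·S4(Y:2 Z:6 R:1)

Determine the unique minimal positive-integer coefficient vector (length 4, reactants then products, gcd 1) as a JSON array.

Coefficients: [4, 3, 1, 3]

Y: 4·1+3·0+1·2 = 6 | 3·2 = 6
Z: 4·1+3·3+1·5 = 18 | 3·6 = 18
R: 4·0+3·1+1·0 = 3 | 3·1 = 3
gcd(4,3,1,3) = 1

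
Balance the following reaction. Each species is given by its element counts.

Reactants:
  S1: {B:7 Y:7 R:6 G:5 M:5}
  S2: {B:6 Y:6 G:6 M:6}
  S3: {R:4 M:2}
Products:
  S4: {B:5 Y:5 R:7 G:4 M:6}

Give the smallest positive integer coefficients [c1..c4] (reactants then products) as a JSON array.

Coefficients: [2, 1, 4, 4]

B: 2·7+1·6+4·0 = 20 | 4·5 = 20
Y: 2·7+1·6+4·0 = 20 | 4·5 = 20
R: 2·6+1·0+4·4 = 28 | 4·7 = 28
G: 2·5+1·6+4·0 = 16 | 4·4 = 16
M: 2·5+1·6+4·2 = 24 | 4·6 = 24
gcd(2,1,4,4) = 1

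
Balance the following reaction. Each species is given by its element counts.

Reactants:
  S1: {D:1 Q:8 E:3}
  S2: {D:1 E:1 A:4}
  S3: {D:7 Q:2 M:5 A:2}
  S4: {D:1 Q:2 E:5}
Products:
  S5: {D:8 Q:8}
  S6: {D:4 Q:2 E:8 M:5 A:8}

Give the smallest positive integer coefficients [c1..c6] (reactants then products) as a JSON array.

D: 2·1+6·1+4·7+4·1 = 40 | 3·8+4·4 = 40
Q: 2·8+6·0+4·2+4·2 = 32 | 3·8+4·2 = 32
E: 2·3+6·1+4·0+4·5 = 32 | 3·0+4·8 = 32
M: 2·0+6·0+4·5+4·0 = 20 | 3·0+4·5 = 20
A: 2·0+6·4+4·2+4·0 = 32 | 3·0+4·8 = 32
gcd(2,6,4,4,3,4) = 1

Coefficients: [2, 6, 4, 4, 3, 4]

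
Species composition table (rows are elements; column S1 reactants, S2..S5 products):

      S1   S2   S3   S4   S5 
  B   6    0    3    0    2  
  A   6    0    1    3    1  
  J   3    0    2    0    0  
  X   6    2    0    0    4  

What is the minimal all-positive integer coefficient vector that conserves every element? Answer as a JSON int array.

Coefficients: [4, 6, 6, 5, 3]

B: 4·6 = 24 | 6·0+6·3+5·0+3·2 = 24
A: 4·6 = 24 | 6·0+6·1+5·3+3·1 = 24
J: 4·3 = 12 | 6·0+6·2+5·0+3·0 = 12
X: 4·6 = 24 | 6·2+6·0+5·0+3·4 = 24
gcd(4,6,6,5,3) = 1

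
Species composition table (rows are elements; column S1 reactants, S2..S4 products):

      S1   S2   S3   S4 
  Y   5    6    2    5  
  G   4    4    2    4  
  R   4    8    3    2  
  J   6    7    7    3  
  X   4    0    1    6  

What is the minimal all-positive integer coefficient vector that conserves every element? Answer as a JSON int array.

Coefficients: [5, 1, 2, 3]

Y: 5·5 = 25 | 1·6+2·2+3·5 = 25
G: 5·4 = 20 | 1·4+2·2+3·4 = 20
R: 5·4 = 20 | 1·8+2·3+3·2 = 20
J: 5·6 = 30 | 1·7+2·7+3·3 = 30
X: 5·4 = 20 | 1·0+2·1+3·6 = 20
gcd(5,1,2,3) = 1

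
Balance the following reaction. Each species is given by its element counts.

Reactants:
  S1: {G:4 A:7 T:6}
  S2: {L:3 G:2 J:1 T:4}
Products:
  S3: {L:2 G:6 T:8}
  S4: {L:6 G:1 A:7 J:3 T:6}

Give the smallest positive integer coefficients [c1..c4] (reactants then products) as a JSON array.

L: 2·0+6·3 = 18 | 3·2+2·6 = 18
G: 2·4+6·2 = 20 | 3·6+2·1 = 20
A: 2·7+6·0 = 14 | 3·0+2·7 = 14
J: 2·0+6·1 = 6 | 3·0+2·3 = 6
T: 2·6+6·4 = 36 | 3·8+2·6 = 36
gcd(2,6,3,2) = 1

Coefficients: [2, 6, 3, 2]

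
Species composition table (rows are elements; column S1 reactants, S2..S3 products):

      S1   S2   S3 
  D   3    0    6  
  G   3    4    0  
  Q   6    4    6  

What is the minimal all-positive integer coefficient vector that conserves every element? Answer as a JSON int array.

D: 4·3 = 12 | 3·0+2·6 = 12
G: 4·3 = 12 | 3·4+2·0 = 12
Q: 4·6 = 24 | 3·4+2·6 = 24
gcd(4,3,2) = 1

Coefficients: [4, 3, 2]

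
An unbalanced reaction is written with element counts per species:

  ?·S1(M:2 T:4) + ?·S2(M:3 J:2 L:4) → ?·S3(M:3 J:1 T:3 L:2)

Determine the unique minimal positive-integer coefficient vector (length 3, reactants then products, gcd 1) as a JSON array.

M: 3·2+2·3 = 12 | 4·3 = 12
J: 3·0+2·2 = 4 | 4·1 = 4
T: 3·4+2·0 = 12 | 4·3 = 12
L: 3·0+2·4 = 8 | 4·2 = 8
gcd(3,2,4) = 1

Coefficients: [3, 2, 4]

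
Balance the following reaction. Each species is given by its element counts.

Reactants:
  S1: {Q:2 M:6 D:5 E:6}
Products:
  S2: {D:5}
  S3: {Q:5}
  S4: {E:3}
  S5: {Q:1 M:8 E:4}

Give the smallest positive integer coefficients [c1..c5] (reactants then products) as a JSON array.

Coefficients: [4, 4, 1, 4, 3]

Q: 4·2 = 8 | 4·0+1·5+4·0+3·1 = 8
M: 4·6 = 24 | 4·0+1·0+4·0+3·8 = 24
D: 4·5 = 20 | 4·5+1·0+4·0+3·0 = 20
E: 4·6 = 24 | 4·0+1·0+4·3+3·4 = 24
gcd(4,4,1,4,3) = 1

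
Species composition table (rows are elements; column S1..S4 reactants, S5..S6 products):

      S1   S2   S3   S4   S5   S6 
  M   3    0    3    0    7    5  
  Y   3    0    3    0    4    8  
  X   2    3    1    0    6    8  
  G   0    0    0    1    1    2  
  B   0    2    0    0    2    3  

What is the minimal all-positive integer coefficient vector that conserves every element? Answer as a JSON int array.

M: 5·3+5·0+3·3+6·0 = 24 | 2·7+2·5 = 24
Y: 5·3+5·0+3·3+6·0 = 24 | 2·4+2·8 = 24
X: 5·2+5·3+3·1+6·0 = 28 | 2·6+2·8 = 28
G: 5·0+5·0+3·0+6·1 = 6 | 2·1+2·2 = 6
B: 5·0+5·2+3·0+6·0 = 10 | 2·2+2·3 = 10
gcd(5,5,3,6,2,2) = 1

Coefficients: [5, 5, 3, 6, 2, 2]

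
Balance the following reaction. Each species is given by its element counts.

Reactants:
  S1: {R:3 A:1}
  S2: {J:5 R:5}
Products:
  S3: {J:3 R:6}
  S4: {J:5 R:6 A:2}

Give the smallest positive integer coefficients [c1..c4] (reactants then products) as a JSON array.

Coefficients: [6, 6, 5, 3]

J: 6·0+6·5 = 30 | 5·3+3·5 = 30
R: 6·3+6·5 = 48 | 5·6+3·6 = 48
A: 6·1+6·0 = 6 | 5·0+3·2 = 6
gcd(6,6,5,3) = 1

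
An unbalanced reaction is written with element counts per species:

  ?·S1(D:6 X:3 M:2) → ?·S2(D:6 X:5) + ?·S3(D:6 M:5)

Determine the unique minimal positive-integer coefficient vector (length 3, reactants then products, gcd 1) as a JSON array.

D: 5·6 = 30 | 3·6+2·6 = 30
X: 5·3 = 15 | 3·5+2·0 = 15
M: 5·2 = 10 | 3·0+2·5 = 10
gcd(5,3,2) = 1

Coefficients: [5, 3, 2]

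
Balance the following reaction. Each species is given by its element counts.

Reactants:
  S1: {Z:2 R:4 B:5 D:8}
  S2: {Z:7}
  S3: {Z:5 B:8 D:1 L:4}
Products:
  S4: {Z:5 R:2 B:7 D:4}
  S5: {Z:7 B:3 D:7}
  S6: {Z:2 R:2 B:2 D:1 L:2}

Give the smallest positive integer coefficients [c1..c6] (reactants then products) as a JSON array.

Coefficients: [5, 4, 3, 4, 3, 6]

Z: 5·2+4·7+3·5 = 53 | 4·5+3·7+6·2 = 53
R: 5·4+4·0+3·0 = 20 | 4·2+3·0+6·2 = 20
B: 5·5+4·0+3·8 = 49 | 4·7+3·3+6·2 = 49
D: 5·8+4·0+3·1 = 43 | 4·4+3·7+6·1 = 43
L: 5·0+4·0+3·4 = 12 | 4·0+3·0+6·2 = 12
gcd(5,4,3,4,3,6) = 1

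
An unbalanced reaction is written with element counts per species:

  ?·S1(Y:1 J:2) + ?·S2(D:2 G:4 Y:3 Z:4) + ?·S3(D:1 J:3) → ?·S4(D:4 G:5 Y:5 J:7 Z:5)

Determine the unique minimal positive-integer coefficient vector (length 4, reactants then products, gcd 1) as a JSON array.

Coefficients: [5, 5, 6, 4]

D: 5·0+5·2+6·1 = 16 | 4·4 = 16
G: 5·0+5·4+6·0 = 20 | 4·5 = 20
Y: 5·1+5·3+6·0 = 20 | 4·5 = 20
J: 5·2+5·0+6·3 = 28 | 4·7 = 28
Z: 5·0+5·4+6·0 = 20 | 4·5 = 20
gcd(5,5,6,4) = 1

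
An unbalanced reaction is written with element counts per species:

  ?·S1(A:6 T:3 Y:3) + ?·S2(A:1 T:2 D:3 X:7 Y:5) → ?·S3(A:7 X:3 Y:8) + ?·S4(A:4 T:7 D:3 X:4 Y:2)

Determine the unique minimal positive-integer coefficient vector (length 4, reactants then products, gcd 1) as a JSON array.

A: 5·6+3·1 = 33 | 3·7+3·4 = 33
T: 5·3+3·2 = 21 | 3·0+3·7 = 21
D: 5·0+3·3 = 9 | 3·0+3·3 = 9
X: 5·0+3·7 = 21 | 3·3+3·4 = 21
Y: 5·3+3·5 = 30 | 3·8+3·2 = 30
gcd(5,3,3,3) = 1

Coefficients: [5, 3, 3, 3]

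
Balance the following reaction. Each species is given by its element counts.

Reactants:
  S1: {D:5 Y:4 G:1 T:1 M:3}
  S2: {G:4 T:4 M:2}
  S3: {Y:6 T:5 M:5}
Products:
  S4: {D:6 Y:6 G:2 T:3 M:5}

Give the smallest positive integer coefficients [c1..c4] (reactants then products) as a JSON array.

Coefficients: [6, 1, 1, 5]

D: 6·5+1·0+1·0 = 30 | 5·6 = 30
Y: 6·4+1·0+1·6 = 30 | 5·6 = 30
G: 6·1+1·4+1·0 = 10 | 5·2 = 10
T: 6·1+1·4+1·5 = 15 | 5·3 = 15
M: 6·3+1·2+1·5 = 25 | 5·5 = 25
gcd(6,1,1,5) = 1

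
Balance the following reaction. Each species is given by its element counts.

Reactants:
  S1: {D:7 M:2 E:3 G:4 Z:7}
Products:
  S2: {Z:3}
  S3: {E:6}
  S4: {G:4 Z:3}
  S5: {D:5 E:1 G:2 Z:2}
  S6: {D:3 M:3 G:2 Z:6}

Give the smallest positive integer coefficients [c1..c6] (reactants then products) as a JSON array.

D: 6·7 = 42 | 1·0+2·0+1·0+6·5+4·3 = 42
M: 6·2 = 12 | 1·0+2·0+1·0+6·0+4·3 = 12
E: 6·3 = 18 | 1·0+2·6+1·0+6·1+4·0 = 18
G: 6·4 = 24 | 1·0+2·0+1·4+6·2+4·2 = 24
Z: 6·7 = 42 | 1·3+2·0+1·3+6·2+4·6 = 42
gcd(6,1,2,1,6,4) = 1

Coefficients: [6, 1, 2, 1, 6, 4]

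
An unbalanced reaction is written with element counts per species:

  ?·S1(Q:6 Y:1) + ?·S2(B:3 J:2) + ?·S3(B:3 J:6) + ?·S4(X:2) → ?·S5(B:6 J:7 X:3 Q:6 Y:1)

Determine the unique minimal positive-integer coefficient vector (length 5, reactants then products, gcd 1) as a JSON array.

B: 4·0+5·3+3·3+6·0 = 24 | 4·6 = 24
J: 4·0+5·2+3·6+6·0 = 28 | 4·7 = 28
X: 4·0+5·0+3·0+6·2 = 12 | 4·3 = 12
Q: 4·6+5·0+3·0+6·0 = 24 | 4·6 = 24
Y: 4·1+5·0+3·0+6·0 = 4 | 4·1 = 4
gcd(4,5,3,6,4) = 1

Coefficients: [4, 5, 3, 6, 4]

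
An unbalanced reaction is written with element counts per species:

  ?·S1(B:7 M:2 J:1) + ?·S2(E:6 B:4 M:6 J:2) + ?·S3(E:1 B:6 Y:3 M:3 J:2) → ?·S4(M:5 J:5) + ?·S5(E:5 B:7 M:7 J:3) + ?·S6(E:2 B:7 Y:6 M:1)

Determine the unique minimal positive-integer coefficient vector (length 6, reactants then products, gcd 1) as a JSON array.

E: 1·0+5·6+6·1 = 36 | 1·0+6·5+3·2 = 36
B: 1·7+5·4+6·6 = 63 | 1·0+6·7+3·7 = 63
Y: 1·0+5·0+6·3 = 18 | 1·0+6·0+3·6 = 18
M: 1·2+5·6+6·3 = 50 | 1·5+6·7+3·1 = 50
J: 1·1+5·2+6·2 = 23 | 1·5+6·3+3·0 = 23
gcd(1,5,6,1,6,3) = 1

Coefficients: [1, 5, 6, 1, 6, 3]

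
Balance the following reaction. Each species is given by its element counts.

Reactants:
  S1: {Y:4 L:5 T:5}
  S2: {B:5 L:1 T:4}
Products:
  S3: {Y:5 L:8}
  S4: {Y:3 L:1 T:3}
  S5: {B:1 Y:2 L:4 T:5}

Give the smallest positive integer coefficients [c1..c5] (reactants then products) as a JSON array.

B: 6·0+1·5 = 5 | 1·0+3·0+5·1 = 5
Y: 6·4+1·0 = 24 | 1·5+3·3+5·2 = 24
L: 6·5+1·1 = 31 | 1·8+3·1+5·4 = 31
T: 6·5+1·4 = 34 | 1·0+3·3+5·5 = 34
gcd(6,1,1,3,5) = 1

Coefficients: [6, 1, 1, 3, 5]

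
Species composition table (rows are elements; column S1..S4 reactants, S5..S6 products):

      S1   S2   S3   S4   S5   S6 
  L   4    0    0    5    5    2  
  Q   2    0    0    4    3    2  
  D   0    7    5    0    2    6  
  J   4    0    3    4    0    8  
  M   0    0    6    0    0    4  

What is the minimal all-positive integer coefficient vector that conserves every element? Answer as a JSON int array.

Coefficients: [3, 4, 4, 6, 6, 6]

L: 3·4+4·0+4·0+6·5 = 42 | 6·5+6·2 = 42
Q: 3·2+4·0+4·0+6·4 = 30 | 6·3+6·2 = 30
D: 3·0+4·7+4·5+6·0 = 48 | 6·2+6·6 = 48
J: 3·4+4·0+4·3+6·4 = 48 | 6·0+6·8 = 48
M: 3·0+4·0+4·6+6·0 = 24 | 6·0+6·4 = 24
gcd(3,4,4,6,6,6) = 1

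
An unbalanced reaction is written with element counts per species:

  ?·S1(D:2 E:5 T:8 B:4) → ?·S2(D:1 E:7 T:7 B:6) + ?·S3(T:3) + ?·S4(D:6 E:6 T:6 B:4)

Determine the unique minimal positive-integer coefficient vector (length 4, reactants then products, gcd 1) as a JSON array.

Coefficients: [4, 2, 4, 1]

D: 4·2 = 8 | 2·1+4·0+1·6 = 8
E: 4·5 = 20 | 2·7+4·0+1·6 = 20
T: 4·8 = 32 | 2·7+4·3+1·6 = 32
B: 4·4 = 16 | 2·6+4·0+1·4 = 16
gcd(4,2,4,1) = 1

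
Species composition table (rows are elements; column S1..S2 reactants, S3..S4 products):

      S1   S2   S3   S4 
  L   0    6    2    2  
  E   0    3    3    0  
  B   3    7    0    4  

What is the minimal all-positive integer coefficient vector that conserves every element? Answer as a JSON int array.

L: 1·0+3·6 = 18 | 3·2+6·2 = 18
E: 1·0+3·3 = 9 | 3·3+6·0 = 9
B: 1·3+3·7 = 24 | 3·0+6·4 = 24
gcd(1,3,3,6) = 1

Coefficients: [1, 3, 3, 6]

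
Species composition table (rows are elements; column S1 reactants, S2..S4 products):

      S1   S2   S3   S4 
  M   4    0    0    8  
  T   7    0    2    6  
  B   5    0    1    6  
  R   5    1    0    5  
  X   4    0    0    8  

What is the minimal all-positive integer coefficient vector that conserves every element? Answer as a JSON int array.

M: 2·4 = 8 | 5·0+4·0+1·8 = 8
T: 2·7 = 14 | 5·0+4·2+1·6 = 14
B: 2·5 = 10 | 5·0+4·1+1·6 = 10
R: 2·5 = 10 | 5·1+4·0+1·5 = 10
X: 2·4 = 8 | 5·0+4·0+1·8 = 8
gcd(2,5,4,1) = 1

Coefficients: [2, 5, 4, 1]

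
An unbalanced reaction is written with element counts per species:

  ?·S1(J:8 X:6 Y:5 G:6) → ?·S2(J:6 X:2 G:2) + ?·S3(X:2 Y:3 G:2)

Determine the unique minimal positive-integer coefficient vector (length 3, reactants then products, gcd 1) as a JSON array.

J: 3·8 = 24 | 4·6+5·0 = 24
X: 3·6 = 18 | 4·2+5·2 = 18
Y: 3·5 = 15 | 4·0+5·3 = 15
G: 3·6 = 18 | 4·2+5·2 = 18
gcd(3,4,5) = 1

Coefficients: [3, 4, 5]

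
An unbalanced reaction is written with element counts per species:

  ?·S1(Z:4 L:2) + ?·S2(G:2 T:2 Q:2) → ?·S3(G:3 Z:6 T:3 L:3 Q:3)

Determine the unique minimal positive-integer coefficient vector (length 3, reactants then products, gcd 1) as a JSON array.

G: 3·0+3·2 = 6 | 2·3 = 6
Z: 3·4+3·0 = 12 | 2·6 = 12
T: 3·0+3·2 = 6 | 2·3 = 6
L: 3·2+3·0 = 6 | 2·3 = 6
Q: 3·0+3·2 = 6 | 2·3 = 6
gcd(3,3,2) = 1

Coefficients: [3, 3, 2]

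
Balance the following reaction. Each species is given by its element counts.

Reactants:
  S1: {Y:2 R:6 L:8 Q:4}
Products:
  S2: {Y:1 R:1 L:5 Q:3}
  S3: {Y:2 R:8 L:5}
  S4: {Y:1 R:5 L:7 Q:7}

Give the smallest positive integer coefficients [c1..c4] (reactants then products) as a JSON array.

Coefficients: [4, 3, 2, 1]

Y: 4·2 = 8 | 3·1+2·2+1·1 = 8
R: 4·6 = 24 | 3·1+2·8+1·5 = 24
L: 4·8 = 32 | 3·5+2·5+1·7 = 32
Q: 4·4 = 16 | 3·3+2·0+1·7 = 16
gcd(4,3,2,1) = 1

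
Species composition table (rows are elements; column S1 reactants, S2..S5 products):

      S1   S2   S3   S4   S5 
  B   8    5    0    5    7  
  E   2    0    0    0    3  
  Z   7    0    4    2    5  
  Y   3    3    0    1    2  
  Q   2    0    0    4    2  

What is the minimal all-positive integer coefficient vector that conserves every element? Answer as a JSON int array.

B: 6·8 = 48 | 3·5+5·0+1·5+4·7 = 48
E: 6·2 = 12 | 3·0+5·0+1·0+4·3 = 12
Z: 6·7 = 42 | 3·0+5·4+1·2+4·5 = 42
Y: 6·3 = 18 | 3·3+5·0+1·1+4·2 = 18
Q: 6·2 = 12 | 3·0+5·0+1·4+4·2 = 12
gcd(6,3,5,1,4) = 1

Coefficients: [6, 3, 5, 1, 4]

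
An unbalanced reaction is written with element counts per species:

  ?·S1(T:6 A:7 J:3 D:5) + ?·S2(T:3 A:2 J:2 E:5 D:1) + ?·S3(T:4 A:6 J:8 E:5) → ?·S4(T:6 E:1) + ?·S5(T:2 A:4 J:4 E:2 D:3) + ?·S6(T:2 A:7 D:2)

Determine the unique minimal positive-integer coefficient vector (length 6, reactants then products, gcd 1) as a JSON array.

Coefficients: [4, 2, 1, 3, 6, 2]

T: 4·6+2·3+1·4 = 34 | 3·6+6·2+2·2 = 34
A: 4·7+2·2+1·6 = 38 | 3·0+6·4+2·7 = 38
J: 4·3+2·2+1·8 = 24 | 3·0+6·4+2·0 = 24
E: 4·0+2·5+1·5 = 15 | 3·1+6·2+2·0 = 15
D: 4·5+2·1+1·0 = 22 | 3·0+6·3+2·2 = 22
gcd(4,2,1,3,6,2) = 1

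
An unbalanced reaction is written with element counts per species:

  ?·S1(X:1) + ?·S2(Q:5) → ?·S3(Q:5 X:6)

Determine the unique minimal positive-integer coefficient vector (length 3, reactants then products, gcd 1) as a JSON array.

Coefficients: [6, 1, 1]

Q: 6·0+1·5 = 5 | 1·5 = 5
X: 6·1+1·0 = 6 | 1·6 = 6
gcd(6,1,1) = 1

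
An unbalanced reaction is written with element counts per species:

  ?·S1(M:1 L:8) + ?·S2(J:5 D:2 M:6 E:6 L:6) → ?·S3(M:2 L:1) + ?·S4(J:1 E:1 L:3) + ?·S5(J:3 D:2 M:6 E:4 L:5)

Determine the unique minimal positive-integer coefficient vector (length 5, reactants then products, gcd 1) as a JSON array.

J: 2·0+3·5 = 15 | 1·0+6·1+3·3 = 15
D: 2·0+3·2 = 6 | 1·0+6·0+3·2 = 6
M: 2·1+3·6 = 20 | 1·2+6·0+3·6 = 20
E: 2·0+3·6 = 18 | 1·0+6·1+3·4 = 18
L: 2·8+3·6 = 34 | 1·1+6·3+3·5 = 34
gcd(2,3,1,6,3) = 1

Coefficients: [2, 3, 1, 6, 3]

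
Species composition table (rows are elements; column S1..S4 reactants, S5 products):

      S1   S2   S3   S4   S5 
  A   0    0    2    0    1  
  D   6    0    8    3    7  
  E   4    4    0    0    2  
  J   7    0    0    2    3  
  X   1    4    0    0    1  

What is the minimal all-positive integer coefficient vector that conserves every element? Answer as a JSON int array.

A: 2·0+1·0+3·2+2·0 = 6 | 6·1 = 6
D: 2·6+1·0+3·8+2·3 = 42 | 6·7 = 42
E: 2·4+1·4+3·0+2·0 = 12 | 6·2 = 12
J: 2·7+1·0+3·0+2·2 = 18 | 6·3 = 18
X: 2·1+1·4+3·0+2·0 = 6 | 6·1 = 6
gcd(2,1,3,2,6) = 1

Coefficients: [2, 1, 3, 2, 6]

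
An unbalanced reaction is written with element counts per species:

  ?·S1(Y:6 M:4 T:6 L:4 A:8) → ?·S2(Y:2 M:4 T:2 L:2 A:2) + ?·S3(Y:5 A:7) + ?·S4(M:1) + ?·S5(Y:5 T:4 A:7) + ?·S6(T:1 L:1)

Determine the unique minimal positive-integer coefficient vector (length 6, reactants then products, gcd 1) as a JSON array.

Y: 2·6 = 12 | 1·2+1·5+4·0+1·5+6·0 = 12
M: 2·4 = 8 | 1·4+1·0+4·1+1·0+6·0 = 8
T: 2·6 = 12 | 1·2+1·0+4·0+1·4+6·1 = 12
L: 2·4 = 8 | 1·2+1·0+4·0+1·0+6·1 = 8
A: 2·8 = 16 | 1·2+1·7+4·0+1·7+6·0 = 16
gcd(2,1,1,4,1,6) = 1

Coefficients: [2, 1, 1, 4, 1, 6]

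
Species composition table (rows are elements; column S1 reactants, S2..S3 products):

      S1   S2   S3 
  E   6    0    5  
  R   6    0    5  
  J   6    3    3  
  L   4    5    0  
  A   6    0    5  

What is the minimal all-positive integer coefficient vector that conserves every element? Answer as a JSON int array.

Coefficients: [5, 4, 6]

E: 5·6 = 30 | 4·0+6·5 = 30
R: 5·6 = 30 | 4·0+6·5 = 30
J: 5·6 = 30 | 4·3+6·3 = 30
L: 5·4 = 20 | 4·5+6·0 = 20
A: 5·6 = 30 | 4·0+6·5 = 30
gcd(5,4,6) = 1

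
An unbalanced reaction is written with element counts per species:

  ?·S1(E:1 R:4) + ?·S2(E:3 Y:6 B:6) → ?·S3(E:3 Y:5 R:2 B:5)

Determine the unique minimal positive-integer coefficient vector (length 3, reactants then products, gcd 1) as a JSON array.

Coefficients: [3, 5, 6]

E: 3·1+5·3 = 18 | 6·3 = 18
Y: 3·0+5·6 = 30 | 6·5 = 30
R: 3·4+5·0 = 12 | 6·2 = 12
B: 3·0+5·6 = 30 | 6·5 = 30
gcd(3,5,6) = 1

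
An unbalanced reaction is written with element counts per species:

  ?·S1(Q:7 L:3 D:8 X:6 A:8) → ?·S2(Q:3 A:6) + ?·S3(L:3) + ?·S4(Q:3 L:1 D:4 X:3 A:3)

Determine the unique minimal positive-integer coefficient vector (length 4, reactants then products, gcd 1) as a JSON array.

Q: 3·7 = 21 | 1·3+1·0+6·3 = 21
L: 3·3 = 9 | 1·0+1·3+6·1 = 9
D: 3·8 = 24 | 1·0+1·0+6·4 = 24
X: 3·6 = 18 | 1·0+1·0+6·3 = 18
A: 3·8 = 24 | 1·6+1·0+6·3 = 24
gcd(3,1,1,6) = 1

Coefficients: [3, 1, 1, 6]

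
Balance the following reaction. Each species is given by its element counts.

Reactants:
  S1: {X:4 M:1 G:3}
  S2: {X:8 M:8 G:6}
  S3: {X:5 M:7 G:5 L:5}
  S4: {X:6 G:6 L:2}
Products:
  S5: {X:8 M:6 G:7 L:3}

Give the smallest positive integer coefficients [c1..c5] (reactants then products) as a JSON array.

Coefficients: [2, 1, 2, 1, 4]

X: 2·4+1·8+2·5+1·6 = 32 | 4·8 = 32
M: 2·1+1·8+2·7+1·0 = 24 | 4·6 = 24
G: 2·3+1·6+2·5+1·6 = 28 | 4·7 = 28
L: 2·0+1·0+2·5+1·2 = 12 | 4·3 = 12
gcd(2,1,2,1,4) = 1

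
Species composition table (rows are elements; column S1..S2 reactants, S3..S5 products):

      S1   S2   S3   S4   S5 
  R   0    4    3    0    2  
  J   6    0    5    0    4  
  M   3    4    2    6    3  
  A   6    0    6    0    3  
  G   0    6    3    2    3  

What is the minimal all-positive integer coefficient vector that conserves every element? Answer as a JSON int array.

Coefficients: [6, 5, 4, 3, 4]

R: 6·0+5·4 = 20 | 4·3+3·0+4·2 = 20
J: 6·6+5·0 = 36 | 4·5+3·0+4·4 = 36
M: 6·3+5·4 = 38 | 4·2+3·6+4·3 = 38
A: 6·6+5·0 = 36 | 4·6+3·0+4·3 = 36
G: 6·0+5·6 = 30 | 4·3+3·2+4·3 = 30
gcd(6,5,4,3,4) = 1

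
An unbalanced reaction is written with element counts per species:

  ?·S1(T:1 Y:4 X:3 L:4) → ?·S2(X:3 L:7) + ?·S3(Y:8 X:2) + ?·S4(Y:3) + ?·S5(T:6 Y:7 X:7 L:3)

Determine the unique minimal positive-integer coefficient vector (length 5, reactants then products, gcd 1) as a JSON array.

T: 6·1 = 6 | 3·0+1·0+3·0+1·6 = 6
Y: 6·4 = 24 | 3·0+1·8+3·3+1·7 = 24
X: 6·3 = 18 | 3·3+1·2+3·0+1·7 = 18
L: 6·4 = 24 | 3·7+1·0+3·0+1·3 = 24
gcd(6,3,1,3,1) = 1

Coefficients: [6, 3, 1, 3, 1]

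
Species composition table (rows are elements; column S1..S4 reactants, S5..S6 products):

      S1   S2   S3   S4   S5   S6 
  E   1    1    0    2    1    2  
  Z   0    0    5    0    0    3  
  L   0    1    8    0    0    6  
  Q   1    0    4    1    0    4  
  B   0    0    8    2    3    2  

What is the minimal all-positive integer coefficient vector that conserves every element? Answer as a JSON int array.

Coefficients: [6, 6, 3, 2, 6, 5]

E: 6·1+6·1+3·0+2·2 = 16 | 6·1+5·2 = 16
Z: 6·0+6·0+3·5+2·0 = 15 | 6·0+5·3 = 15
L: 6·0+6·1+3·8+2·0 = 30 | 6·0+5·6 = 30
Q: 6·1+6·0+3·4+2·1 = 20 | 6·0+5·4 = 20
B: 6·0+6·0+3·8+2·2 = 28 | 6·3+5·2 = 28
gcd(6,6,3,2,6,5) = 1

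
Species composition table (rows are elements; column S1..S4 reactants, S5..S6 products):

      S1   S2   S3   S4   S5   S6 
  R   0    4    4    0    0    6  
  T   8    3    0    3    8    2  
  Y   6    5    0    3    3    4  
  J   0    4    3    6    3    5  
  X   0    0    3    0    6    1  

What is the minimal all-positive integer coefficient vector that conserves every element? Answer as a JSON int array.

Coefficients: [2, 3, 6, 1, 2, 6]

R: 2·0+3·4+6·4+1·0 = 36 | 2·0+6·6 = 36
T: 2·8+3·3+6·0+1·3 = 28 | 2·8+6·2 = 28
Y: 2·6+3·5+6·0+1·3 = 30 | 2·3+6·4 = 30
J: 2·0+3·4+6·3+1·6 = 36 | 2·3+6·5 = 36
X: 2·0+3·0+6·3+1·0 = 18 | 2·6+6·1 = 18
gcd(2,3,6,1,2,6) = 1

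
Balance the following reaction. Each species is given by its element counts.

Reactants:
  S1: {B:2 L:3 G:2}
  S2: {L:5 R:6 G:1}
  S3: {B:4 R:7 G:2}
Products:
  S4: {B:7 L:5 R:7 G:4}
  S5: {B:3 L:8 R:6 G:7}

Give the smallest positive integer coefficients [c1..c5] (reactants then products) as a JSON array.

Coefficients: [6, 1, 3, 3, 1]

B: 6·2+1·0+3·4 = 24 | 3·7+1·3 = 24
L: 6·3+1·5+3·0 = 23 | 3·5+1·8 = 23
R: 6·0+1·6+3·7 = 27 | 3·7+1·6 = 27
G: 6·2+1·1+3·2 = 19 | 3·4+1·7 = 19
gcd(6,1,3,3,1) = 1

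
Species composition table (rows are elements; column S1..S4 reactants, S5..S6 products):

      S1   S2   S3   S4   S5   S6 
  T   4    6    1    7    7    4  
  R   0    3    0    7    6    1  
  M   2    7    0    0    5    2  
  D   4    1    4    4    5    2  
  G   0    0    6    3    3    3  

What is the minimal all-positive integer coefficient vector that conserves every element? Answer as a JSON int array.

T: 1·4+5·6+4·1+3·7 = 59 | 5·7+6·4 = 59
R: 1·0+5·3+4·0+3·7 = 36 | 5·6+6·1 = 36
M: 1·2+5·7+4·0+3·0 = 37 | 5·5+6·2 = 37
D: 1·4+5·1+4·4+3·4 = 37 | 5·5+6·2 = 37
G: 1·0+5·0+4·6+3·3 = 33 | 5·3+6·3 = 33
gcd(1,5,4,3,5,6) = 1

Coefficients: [1, 5, 4, 3, 5, 6]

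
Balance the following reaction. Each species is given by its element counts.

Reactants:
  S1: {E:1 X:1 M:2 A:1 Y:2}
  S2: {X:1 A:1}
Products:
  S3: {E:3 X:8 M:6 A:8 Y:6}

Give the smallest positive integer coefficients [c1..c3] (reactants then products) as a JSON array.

E: 3·1+5·0 = 3 | 1·3 = 3
X: 3·1+5·1 = 8 | 1·8 = 8
M: 3·2+5·0 = 6 | 1·6 = 6
A: 3·1+5·1 = 8 | 1·8 = 8
Y: 3·2+5·0 = 6 | 1·6 = 6
gcd(3,5,1) = 1

Coefficients: [3, 5, 1]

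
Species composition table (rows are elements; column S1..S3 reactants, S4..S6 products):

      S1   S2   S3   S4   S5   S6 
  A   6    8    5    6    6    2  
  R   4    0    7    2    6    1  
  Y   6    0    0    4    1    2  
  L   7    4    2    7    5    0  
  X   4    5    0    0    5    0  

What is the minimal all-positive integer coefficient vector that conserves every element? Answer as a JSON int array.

Coefficients: [5, 2, 4, 3, 6, 6]

A: 5·6+2·8+4·5 = 66 | 3·6+6·6+6·2 = 66
R: 5·4+2·0+4·7 = 48 | 3·2+6·6+6·1 = 48
Y: 5·6+2·0+4·0 = 30 | 3·4+6·1+6·2 = 30
L: 5·7+2·4+4·2 = 51 | 3·7+6·5+6·0 = 51
X: 5·4+2·5+4·0 = 30 | 3·0+6·5+6·0 = 30
gcd(5,2,4,3,6,6) = 1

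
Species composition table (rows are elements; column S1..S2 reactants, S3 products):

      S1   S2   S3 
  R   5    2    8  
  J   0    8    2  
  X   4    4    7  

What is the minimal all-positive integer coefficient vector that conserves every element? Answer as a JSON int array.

Coefficients: [6, 1, 4]

R: 6·5+1·2 = 32 | 4·8 = 32
J: 6·0+1·8 = 8 | 4·2 = 8
X: 6·4+1·4 = 28 | 4·7 = 28
gcd(6,1,4) = 1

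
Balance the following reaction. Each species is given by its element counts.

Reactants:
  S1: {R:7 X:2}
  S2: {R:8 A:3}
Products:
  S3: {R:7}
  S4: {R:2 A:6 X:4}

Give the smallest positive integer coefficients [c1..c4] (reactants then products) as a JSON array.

Coefficients: [2, 2, 4, 1]

R: 2·7+2·8 = 30 | 4·7+1·2 = 30
A: 2·0+2·3 = 6 | 4·0+1·6 = 6
X: 2·2+2·0 = 4 | 4·0+1·4 = 4
gcd(2,2,4,1) = 1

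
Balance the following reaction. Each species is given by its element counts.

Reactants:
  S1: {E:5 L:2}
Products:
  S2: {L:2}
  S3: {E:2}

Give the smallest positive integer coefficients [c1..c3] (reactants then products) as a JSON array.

E: 2·5 = 10 | 2·0+5·2 = 10
L: 2·2 = 4 | 2·2+5·0 = 4
gcd(2,2,5) = 1

Coefficients: [2, 2, 5]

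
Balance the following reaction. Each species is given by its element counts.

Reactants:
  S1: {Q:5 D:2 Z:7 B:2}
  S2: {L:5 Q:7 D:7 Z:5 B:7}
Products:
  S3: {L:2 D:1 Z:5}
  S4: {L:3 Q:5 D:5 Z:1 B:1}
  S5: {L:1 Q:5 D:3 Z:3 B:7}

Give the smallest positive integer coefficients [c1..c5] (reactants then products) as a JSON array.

L: 2·0+5·5 = 25 | 4·2+4·3+5·1 = 25
Q: 2·5+5·7 = 45 | 4·0+4·5+5·5 = 45
D: 2·2+5·7 = 39 | 4·1+4·5+5·3 = 39
Z: 2·7+5·5 = 39 | 4·5+4·1+5·3 = 39
B: 2·2+5·7 = 39 | 4·0+4·1+5·7 = 39
gcd(2,5,4,4,5) = 1

Coefficients: [2, 5, 4, 4, 5]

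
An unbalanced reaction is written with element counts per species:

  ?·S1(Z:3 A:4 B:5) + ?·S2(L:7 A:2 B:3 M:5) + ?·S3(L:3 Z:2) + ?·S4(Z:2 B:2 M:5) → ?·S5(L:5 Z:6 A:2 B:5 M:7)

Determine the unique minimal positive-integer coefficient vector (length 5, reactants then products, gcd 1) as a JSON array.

Coefficients: [2, 1, 6, 6, 5]

L: 2·0+1·7+6·3+6·0 = 25 | 5·5 = 25
Z: 2·3+1·0+6·2+6·2 = 30 | 5·6 = 30
A: 2·4+1·2+6·0+6·0 = 10 | 5·2 = 10
B: 2·5+1·3+6·0+6·2 = 25 | 5·5 = 25
M: 2·0+1·5+6·0+6·5 = 35 | 5·7 = 35
gcd(2,1,6,6,5) = 1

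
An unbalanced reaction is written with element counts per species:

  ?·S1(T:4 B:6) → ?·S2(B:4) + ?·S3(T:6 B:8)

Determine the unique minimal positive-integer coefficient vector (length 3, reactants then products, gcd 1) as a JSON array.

T: 6·4 = 24 | 1·0+4·6 = 24
B: 6·6 = 36 | 1·4+4·8 = 36
gcd(6,1,4) = 1

Coefficients: [6, 1, 4]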